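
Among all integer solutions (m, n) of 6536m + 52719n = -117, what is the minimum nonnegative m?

48807

gcd(52719, 6536):
  52719 = 8*6536 + 431
  6536 = 15*431 + 71
  431 = 6*71 + 5
  71 = 14*5 + 1
  5 = 5*1
so gcd(52719, 6536) = 1.
1 divides -117, so solutions exist.
Back-substitute for Bézout coefficients:
  1 = 71 - 14*5
  ... = 6536*(10397) + 52719*(-1289)
Scale by -117/1 = -117: (m₀, n₀) = (-1216449, 150813).
General solution: m = -1216449 + 52719t, n = 150813 - 6536t for integer t.
m ≥ 0: smallest is -1216449 mod 52719 = 48807 (at t = 24), with n = -6051.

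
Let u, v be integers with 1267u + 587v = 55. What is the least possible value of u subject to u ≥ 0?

272

gcd(1267, 587):
  1267 = 2×587 + 93
  587 = 6×93 + 29
  93 = 3×29 + 6
  29 = 4×6 + 5
  6 = 1×5 + 1
  5 = 5×1
so gcd(1267, 587) = 1.
1 divides 55, so solutions exist.
Back-substitute for Bézout coefficients:
  1 = 6 - 1×5
  ... = 1267×(101) + 587×(-218)
Scale by 55/1 = 55: (u₀, v₀) = (5555, -11990).
General solution: u = 5555 + 587t, v = -11990 - 1267t for integer t.
u ≥ 0: smallest is 5555 mod 587 = 272 (at t = -9), with v = -587.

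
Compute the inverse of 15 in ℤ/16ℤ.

15

gcd(16, 15) = 1.
By Bézout, 15*(-1) + 16*(1) = 1.
So 15*-1 ≡ 1 (mod 16), and -1 mod 16 = 15.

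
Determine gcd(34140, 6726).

6

gcd(34140, 6726) = 6  (34140 = 5·6726 + 510, 6726 = 13·510 + 96, 510 = 5·96 + 30, 96 = 3·30 + 6, 30 = 5·6).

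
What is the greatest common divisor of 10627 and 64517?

gcd(64517, 10627) = 1  (64517 = 6*10627 + 755, 10627 = 14*755 + 57, 755 = 13*57 + 14, 57 = 4*14 + 1, 14 = 14*1).

1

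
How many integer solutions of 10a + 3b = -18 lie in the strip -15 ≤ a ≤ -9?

gcd(10, 3):
  10 = 3×3 + 1
  3 = 3×1
so gcd(10, 3) = 1.
Back-substitute for Bézout coefficients:
  1 = 10 - 3×3
  ... = 10×(1) + 3×(-3)
Scale by -18: particular solution (-18, 54); reduce a mod 3: (0, -6).
General solution: a = 0 + 3t, b = -6 - 10t for integer t.
-15 ≤ 0 + 3t ≤ -9 gives t ∈ [-5, -3], which is 3 values.

3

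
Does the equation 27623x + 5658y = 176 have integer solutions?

no

gcd(27623, 5658) = 23.
23 does not divide 176 (remainder 15), so no integer solutions.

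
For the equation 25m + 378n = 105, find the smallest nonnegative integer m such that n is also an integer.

231

gcd(378, 25):
  378 = 15·25 + 3
  25 = 8·3 + 1
  3 = 3·1
so gcd(378, 25) = 1.
1 divides 105, so solutions exist.
Back-substitute for Bézout coefficients:
  1 = 25 - 8·3
  ... = 25·(121) + 378·(-8)
Scale by 105/1 = 105: (m₀, n₀) = (12705, -840).
General solution: m = 12705 + 378t, n = -840 - 25t for integer t.
m ≥ 0: smallest is 12705 mod 378 = 231 (at t = -33), with n = -15.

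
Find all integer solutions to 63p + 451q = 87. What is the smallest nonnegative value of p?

345

gcd(451, 63):
  451 = 7*63 + 10
  63 = 6*10 + 3
  10 = 3*3 + 1
  3 = 3*1
so gcd(451, 63) = 1.
1 divides 87, so solutions exist.
Back-substitute for Bézout coefficients:
  1 = 10 - 3*3
  ... = 63*(-136) + 451*(19)
Scale by 87/1 = 87: (p₀, q₀) = (-11832, 1653).
General solution: p = -11832 + 451t, q = 1653 - 63t for integer t.
p ≥ 0: smallest is -11832 mod 451 = 345 (at t = 27), with q = -48.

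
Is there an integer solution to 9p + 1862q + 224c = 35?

yes

gcd(1862, 9) = 1  (1862 = 206*9 + 8, 9 = 1*8 + 1, 8 = 8*1).
gcd(1, 224) = 1.
1 divides 35, so integer solutions exist.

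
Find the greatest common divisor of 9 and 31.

gcd(31, 9):
  31 = 3×9 + 4
  9 = 2×4 + 1
  4 = 4×1
so gcd(31, 9) = 1.

1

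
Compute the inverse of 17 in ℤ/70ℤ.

gcd(70, 17) = 1  (70 = 4×17 + 2, 17 = 8×2 + 1, 2 = 2×1).
Back-substituting, 17×(33) + 70×(-8) = 1.
So 17×33 ≡ 1 (mod 70), and 33 mod 70 = 33.

33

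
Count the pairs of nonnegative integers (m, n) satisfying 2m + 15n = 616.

21

gcd(15, 2) = 1  (15 = 7*2 + 1, 2 = 2*1).
Back-substituting, 2*(-7) + 15*(1) = 1.
Scale by 616: one solution is (-4312, 616). Reduce m mod 15: (8, 40).
General: m = 8 + 15t, n = 40 - 2t.
m ≥ 0 ⇒ t ≥ 0; n ≥ 0 ⇒ t ≤ 20. So t ∈ [0, 20]: 21 solutions.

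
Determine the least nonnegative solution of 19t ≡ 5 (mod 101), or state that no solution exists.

80

gcd(101, 19):
  101 = 5·19 + 6
  19 = 3·6 + 1
  6 = 6·1
so gcd(101, 19) = 1.
1 divides 5, so solutions exist.
Back-substitute for Bézout coefficients:
  1 = 19 - 3·6
  ... = 19·(16) + 101·(-3)
So 19·(16) ≡ 1 (mod 101); multiply by 5: t ≡ 80 (mod 101).
Smallest nonnegative: t = 80 mod 101 = 80.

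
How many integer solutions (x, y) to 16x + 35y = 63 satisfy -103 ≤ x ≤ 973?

31

gcd(35, 16) = 1  (35 = 2*16 + 3, 16 = 5*3 + 1, 3 = 3*1).
Back-substituting, 16*(11) + 35*(-5) = 1.
Scale by 63: particular solution (693, -315); reduce x mod 35: (28, -11).
General solution: x = 28 + 35t, y = -11 - 16t for integer t.
-103 ≤ 28 + 35t ≤ 973 gives t ∈ [-3, 27], which is 31 values.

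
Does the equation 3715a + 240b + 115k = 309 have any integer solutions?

no

gcd(3715, 240) = 5  (3715 = 15·240 + 115, 240 = 2·115 + 10, 115 = 11·10 + 5, 10 = 2·5).
gcd(5, 115) = 5.
5 does not divide 309 (remainder 4), so no integer solutions.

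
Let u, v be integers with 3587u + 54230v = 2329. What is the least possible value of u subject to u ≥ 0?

gcd(54230, 3587) = 17  (54230 = 15·3587 + 425, 3587 = 8·425 + 187, 425 = 2·187 + 51, 187 = 3·51 + 34, 51 = 1·34 + 17, 34 = 2·17).
17 divides 2329, so solutions exist.
Back-substituting, 3587·(-1149) + 54230·(76) = 17.
Scale by 2329/17 = 137: (u₀, v₀) = (-157413, 10412).
General solution: u = -157413 + 3190t, v = 10412 - 211t for integer t.
u ≥ 0: smallest is -157413 mod 3190 = 2087 (at t = 50), with v = -138.

2087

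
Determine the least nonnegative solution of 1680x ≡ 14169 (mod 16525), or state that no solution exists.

no solution

gcd(16525, 1680) = 5.
5 does not divide 14169, so the congruence has no solution.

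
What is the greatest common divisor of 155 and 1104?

gcd(1104, 155):
  1104 = 7×155 + 19
  155 = 8×19 + 3
  19 = 6×3 + 1
  3 = 3×1
so gcd(1104, 155) = 1.

1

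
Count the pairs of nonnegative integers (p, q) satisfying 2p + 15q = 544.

19

gcd(15, 2):
  15 = 7×2 + 1
  2 = 2×1
so gcd(15, 2) = 1.
Back-substitute for Bézout coefficients:
  1 = 15 - 7×2
  ... = 2×(-7) + 15×(1)
Scale by 544: one solution is (-3808, 544). Reduce p mod 15: (2, 36).
General: p = 2 + 15t, q = 36 - 2t.
p ≥ 0 ⇒ t ≥ 0; q ≥ 0 ⇒ t ≤ 18. So t ∈ [0, 18]: 19 solutions.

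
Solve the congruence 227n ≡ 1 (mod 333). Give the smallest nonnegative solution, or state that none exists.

311

gcd(333, 227) = 1  (333 = 1×227 + 106, 227 = 2×106 + 15, 106 = 7×15 + 1, 15 = 15×1).
1 divides 1, so solutions exist.
Back-substituting, 227×(-22) + 333×(15) = 1.
So 227×(-22) ≡ 1 (mod 333); multiply by 1: n ≡ -22 (mod 333).
Smallest nonnegative: n = -22 mod 333 = 311.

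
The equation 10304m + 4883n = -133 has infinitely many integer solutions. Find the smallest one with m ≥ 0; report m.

4674

gcd(10304, 4883) = 1  (10304 = 2×4883 + 538, 4883 = 9×538 + 41, 538 = 13×41 + 5, 41 = 8×5 + 1, 5 = 5×1).
1 divides -133, so solutions exist.
Back-substituting, 10304×(-953) + 4883×(2011) = 1.
Scale by -133/1 = -133: (m₀, n₀) = (126749, -267463).
General solution: m = 126749 + 4883t, n = -267463 - 10304t for integer t.
m ≥ 0: smallest is 126749 mod 4883 = 4674 (at t = -25), with n = -9863.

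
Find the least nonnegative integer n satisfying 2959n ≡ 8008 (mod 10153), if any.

13

gcd(10153, 2959):
  10153 = 3·2959 + 1276
  2959 = 2·1276 + 407
  1276 = 3·407 + 55
  407 = 7·55 + 22
  55 = 2·22 + 11
  22 = 2·11
so gcd(10153, 2959) = 11.
11 divides 8008, so solutions exist.
Back-substitute for Bézout coefficients:
  11 = 55 - 2·22
  ... = 2959·(-374) + 10153·(109)
So 2959·(-374) ≡ 11 (mod 10153); multiply by 728: n ≡ -272272 (mod 923).
Smallest nonnegative: n = -272272 mod 923 = 13.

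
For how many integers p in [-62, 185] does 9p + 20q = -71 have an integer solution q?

13

gcd(20, 9):
  20 = 2×9 + 2
  9 = 4×2 + 1
  2 = 2×1
so gcd(20, 9) = 1.
Back-substitute for Bézout coefficients:
  1 = 9 - 4×2
  ... = 9×(9) + 20×(-4)
Scale by -71: particular solution (-639, 284); reduce p mod 20: (1, -4).
General solution: p = 1 + 20t, q = -4 - 9t for integer t.
-62 ≤ 1 + 20t ≤ 185 gives t ∈ [-3, 9], which is 13 values.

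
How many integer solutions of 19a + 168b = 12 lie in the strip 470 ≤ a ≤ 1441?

gcd(168, 19) = 1  (168 = 8*19 + 16, 19 = 1*16 + 3, 16 = 5*3 + 1, 3 = 3*1).
Back-substituting, 19*(-53) + 168*(6) = 1.
Scale by 12: particular solution (-636, 72); reduce a mod 168: (36, -4).
General solution: a = 36 + 168t, b = -4 - 19t for integer t.
470 ≤ 36 + 168t ≤ 1441 gives t ∈ [3, 8], which is 6 values.

6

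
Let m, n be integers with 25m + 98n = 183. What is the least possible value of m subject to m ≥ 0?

gcd(98, 25):
  98 = 3×25 + 23
  25 = 1×23 + 2
  23 = 11×2 + 1
  2 = 2×1
so gcd(98, 25) = 1.
1 divides 183, so solutions exist.
Back-substitute for Bézout coefficients:
  1 = 23 - 11×2
  ... = 25×(-47) + 98×(12)
Scale by 183/1 = 183: (m₀, n₀) = (-8601, 2196).
General solution: m = -8601 + 98t, n = 2196 - 25t for integer t.
m ≥ 0: smallest is -8601 mod 98 = 23 (at t = 88), with n = -4.

23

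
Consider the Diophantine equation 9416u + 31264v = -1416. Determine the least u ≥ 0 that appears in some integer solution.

2935

gcd(31264, 9416):
  31264 = 3×9416 + 3016
  9416 = 3×3016 + 368
  3016 = 8×368 + 72
  368 = 5×72 + 8
  72 = 9×8
so gcd(31264, 9416) = 8.
8 divides -1416, so solutions exist.
Back-substitute for Bézout coefficients:
  8 = 368 - 5×72
  ... = 9416×(425) + 31264×(-128)
Scale by -1416/8 = -177: (u₀, v₀) = (-75225, 22656).
General solution: u = -75225 + 3908t, v = 22656 - 1177t for integer t.
u ≥ 0: smallest is -75225 mod 3908 = 2935 (at t = 20), with v = -884.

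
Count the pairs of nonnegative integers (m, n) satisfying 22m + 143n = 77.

gcd(143, 22):
  143 = 6×22 + 11
  22 = 2×11
so gcd(143, 22) = 11.
Back-substitute for Bézout coefficients:
  11 = 143 - 6×22
  ... = 22×(-6) + 143×(1)
Scale by 7: one solution is (-42, 7). Reduce m mod 13: (10, -1).
General: m = 10 + 13t, n = -1 - 2t.
m ≥ 0 ⇒ t ≥ 0; n ≥ 0 ⇒ t ≤ -1. So t ∈ [0, -1]: 0 solutions.

0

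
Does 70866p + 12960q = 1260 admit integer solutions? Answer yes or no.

gcd(70866, 12960) = 18  (70866 = 5*12960 + 6066, 12960 = 2*6066 + 828, 6066 = 7*828 + 270, 828 = 3*270 + 18, 270 = 15*18).
18 divides 1260, so integer solutions exist.

yes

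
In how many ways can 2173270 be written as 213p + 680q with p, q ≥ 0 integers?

gcd(680, 213):
  680 = 3*213 + 41
  213 = 5*41 + 8
  41 = 5*8 + 1
  8 = 8*1
so gcd(680, 213) = 1.
Back-substitute for Bézout coefficients:
  1 = 41 - 5*8
  ... = 213*(-83) + 680*(26)
Scale by 2173270: one solution is (-180381410, 56505020). Reduce p mod 680: (150, 3149).
General: p = 150 + 680t, q = 3149 - 213t.
p ≥ 0 ⇒ t ≥ 0; q ≥ 0 ⇒ t ≤ 14. So t ∈ [0, 14]: 15 solutions.

15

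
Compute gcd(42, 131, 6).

gcd(131, 42) = 1.
gcd(1, 6) = 1.

1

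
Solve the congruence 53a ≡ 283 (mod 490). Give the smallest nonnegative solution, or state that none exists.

181

gcd(490, 53) = 1.
1 divides 283, so solutions exist.
By Bézout, 53*(37) + 490*(-4) = 1.
So 53*(37) ≡ 1 (mod 490); multiply by 283: a ≡ 10471 (mod 490).
Smallest nonnegative: a = 10471 mod 490 = 181.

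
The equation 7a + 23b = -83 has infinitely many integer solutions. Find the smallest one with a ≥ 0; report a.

21

gcd(23, 7) = 1.
1 divides -83, so solutions exist.
By Bézout, 7*(10) + 23*(-3) = 1.
Scale by -83/1 = -83: (a₀, b₀) = (-830, 249).
General solution: a = -830 + 23t, b = 249 - 7t for integer t.
a ≥ 0: smallest is -830 mod 23 = 21 (at t = 37), with b = -10.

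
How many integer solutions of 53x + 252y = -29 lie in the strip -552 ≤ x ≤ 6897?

30

gcd(252, 53) = 1.
By Bézout, 53·(-19) + 252·(4) = 1.
Particular solution: (47, -10).
General solution: x = 47 + 252t, y = -10 - 53t for integer t.
-552 ≤ 47 + 252t ≤ 6897 gives t ∈ [-2, 27], which is 30 values.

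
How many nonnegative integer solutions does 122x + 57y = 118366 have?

gcd(122, 57) = 1.
By Bézout, 122×(-7) + 57×(15) = 1.
One solution: (47, 1976).
General: x = 47 + 57t, y = 1976 - 122t.
x ≥ 0 ⇒ t ≥ 0; y ≥ 0 ⇒ t ≤ 16. So t ∈ [0, 16]: 17 solutions.

17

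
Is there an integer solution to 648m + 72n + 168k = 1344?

gcd(648, 72) = 72  (648 = 9×72).
gcd(72, 168) = 24.
24 divides 1344, so integer solutions exist.

yes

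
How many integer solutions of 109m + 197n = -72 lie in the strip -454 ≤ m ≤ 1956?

13

gcd(197, 109):
  197 = 1×109 + 88
  109 = 1×88 + 21
  88 = 4×21 + 4
  21 = 5×4 + 1
  4 = 4×1
so gcd(197, 109) = 1.
Back-substitute for Bézout coefficients:
  1 = 21 - 5×4
  ... = 109×(47) + 197×(-26)
Scale by -72: particular solution (-3384, 1872); reduce m mod 197: (162, -90).
General solution: m = 162 + 197t, n = -90 - 109t for integer t.
-454 ≤ 162 + 197t ≤ 1956 gives t ∈ [-3, 9], which is 13 values.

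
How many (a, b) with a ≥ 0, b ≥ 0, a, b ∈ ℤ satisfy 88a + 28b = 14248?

23

gcd(88, 28) = 4  (88 = 3*28 + 4, 28 = 7*4).
Back-substituting, 88*(1) + 28*(-3) = 4.
Scale by 3562: one solution is (3562, -10686). Reduce a mod 7: (6, 490).
General: a = 6 + 7t, b = 490 - 22t.
a ≥ 0 ⇒ t ≥ 0; b ≥ 0 ⇒ t ≤ 22. So t ∈ [0, 22]: 23 solutions.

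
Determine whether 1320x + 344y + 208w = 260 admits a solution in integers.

gcd(1320, 344) = 8  (1320 = 3·344 + 288, 344 = 1·288 + 56, 288 = 5·56 + 8, 56 = 7·8).
gcd(8, 208) = 8.
8 does not divide 260 (remainder 4), so no integer solutions.

no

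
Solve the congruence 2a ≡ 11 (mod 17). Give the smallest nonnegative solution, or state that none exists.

14

gcd(17, 2):
  17 = 8×2 + 1
  2 = 2×1
so gcd(17, 2) = 1.
1 divides 11, so solutions exist.
Back-substitute for Bézout coefficients:
  1 = 17 - 8×2
  ... = 2×(-8) + 17×(1)
So 2×(-8) ≡ 1 (mod 17); multiply by 11: a ≡ -88 (mod 17).
Smallest nonnegative: a = -88 mod 17 = 14.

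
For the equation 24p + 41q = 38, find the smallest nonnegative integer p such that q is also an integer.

5

gcd(41, 24) = 1.
1 divides 38, so solutions exist.
By Bézout, 24·(12) + 41·(-7) = 1.
Scale by 38/1 = 38: (p₀, q₀) = (456, -266).
General solution: p = 456 + 41t, q = -266 - 24t for integer t.
p ≥ 0: smallest is 456 mod 41 = 5 (at t = -11), with q = -2.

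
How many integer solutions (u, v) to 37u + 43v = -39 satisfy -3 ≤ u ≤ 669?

15

gcd(43, 37) = 1.
By Bézout, 37×(7) + 43×(-6) = 1.
Particular solution: (28, -25).
General solution: u = 28 + 43t, v = -25 - 37t for integer t.
-3 ≤ 28 + 43t ≤ 669 gives t ∈ [0, 14], which is 15 values.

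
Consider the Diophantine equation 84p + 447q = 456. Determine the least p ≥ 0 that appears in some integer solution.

48

gcd(447, 84) = 3  (447 = 5×84 + 27, 84 = 3×27 + 3, 27 = 9×3).
3 divides 456, so solutions exist.
Back-substituting, 84×(16) + 447×(-3) = 3.
Scale by 456/3 = 152: (p₀, q₀) = (2432, -456).
General solution: p = 2432 + 149t, q = -456 - 28t for integer t.
p ≥ 0: smallest is 2432 mod 149 = 48 (at t = -16), with q = -8.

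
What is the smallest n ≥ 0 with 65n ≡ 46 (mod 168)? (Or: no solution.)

gcd(168, 65):
  168 = 2·65 + 38
  65 = 1·38 + 27
  38 = 1·27 + 11
  27 = 2·11 + 5
  11 = 2·5 + 1
  5 = 5·1
so gcd(168, 65) = 1.
1 divides 46, so solutions exist.
Back-substitute for Bézout coefficients:
  1 = 11 - 2·5
  ... = 65·(-31) + 168·(12)
So 65·(-31) ≡ 1 (mod 168); multiply by 46: n ≡ -1426 (mod 168).
Smallest nonnegative: n = -1426 mod 168 = 86.

86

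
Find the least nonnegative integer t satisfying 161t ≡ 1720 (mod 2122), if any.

1790

gcd(2122, 161) = 1  (2122 = 13·161 + 29, 161 = 5·29 + 16, 29 = 1·16 + 13, 16 = 1·13 + 3, 13 = 4·3 + 1, 3 = 3·1).
1 divides 1720, so solutions exist.
Back-substituting, 161·(-659) + 2122·(50) = 1.
So 161·(-659) ≡ 1 (mod 2122); multiply by 1720: t ≡ -1133480 (mod 2122).
Smallest nonnegative: t = -1133480 mod 2122 = 1790.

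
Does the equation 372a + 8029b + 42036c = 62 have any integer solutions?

gcd(8029, 372) = 31  (8029 = 21×372 + 217, 372 = 1×217 + 155, 217 = 1×155 + 62, 155 = 2×62 + 31, 62 = 2×31).
gcd(31, 42036) = 31.
31 divides 62, so integer solutions exist.

yes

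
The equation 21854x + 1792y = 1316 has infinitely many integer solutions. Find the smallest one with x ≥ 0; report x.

gcd(21854, 1792):
  21854 = 12·1792 + 350
  1792 = 5·350 + 42
  350 = 8·42 + 14
  42 = 3·14
so gcd(21854, 1792) = 14.
14 divides 1316, so solutions exist.
Back-substitute for Bézout coefficients:
  14 = 350 - 8·42
  ... = 21854·(41) + 1792·(-500)
Scale by 1316/14 = 94: (x₀, y₀) = (3854, -47000).
General solution: x = 3854 + 128t, y = -47000 - 1561t for integer t.
x ≥ 0: smallest is 3854 mod 128 = 14 (at t = -30), with y = -170.

14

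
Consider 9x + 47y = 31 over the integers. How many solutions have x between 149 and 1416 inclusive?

27

gcd(47, 9):
  47 = 5×9 + 2
  9 = 4×2 + 1
  2 = 2×1
so gcd(47, 9) = 1.
Back-substitute for Bézout coefficients:
  1 = 9 - 4×2
  ... = 9×(21) + 47×(-4)
Scale by 31: particular solution (651, -124); reduce x mod 47: (40, -7).
General solution: x = 40 + 47t, y = -7 - 9t for integer t.
149 ≤ 40 + 47t ≤ 1416 gives t ∈ [3, 29], which is 27 values.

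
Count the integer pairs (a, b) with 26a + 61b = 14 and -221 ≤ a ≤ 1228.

gcd(61, 26) = 1.
By Bézout, 26·(-7) + 61·(3) = 1.
Particular solution: (24, -10).
General solution: a = 24 + 61t, b = -10 - 26t for integer t.
-221 ≤ 24 + 61t ≤ 1228 gives t ∈ [-4, 19], which is 24 values.

24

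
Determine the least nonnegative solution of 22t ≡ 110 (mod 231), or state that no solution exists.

gcd(231, 22) = 11  (231 = 10*22 + 11, 22 = 2*11).
11 divides 110, so solutions exist.
Back-substituting, 22*(-10) + 231*(1) = 11.
So 22*(-10) ≡ 11 (mod 231); multiply by 10: t ≡ -100 (mod 21).
Smallest nonnegative: t = -100 mod 21 = 5.

5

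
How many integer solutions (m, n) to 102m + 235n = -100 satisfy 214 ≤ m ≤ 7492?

31

gcd(235, 102) = 1  (235 = 2×102 + 31, 102 = 3×31 + 9, 31 = 3×9 + 4, 9 = 2×4 + 1, 4 = 4×1).
Back-substituting, 102×(53) + 235×(-23) = 1.
Scale by -100: particular solution (-5300, 2300); reduce m mod 235: (105, -46).
General solution: m = 105 + 235t, n = -46 - 102t for integer t.
214 ≤ 105 + 235t ≤ 7492 gives t ∈ [1, 31], which is 31 values.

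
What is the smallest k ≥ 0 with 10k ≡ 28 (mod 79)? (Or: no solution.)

66

gcd(79, 10) = 1.
1 divides 28, so solutions exist.
By Bézout, 10·(8) + 79·(-1) = 1.
So 10·(8) ≡ 1 (mod 79); multiply by 28: k ≡ 224 (mod 79).
Smallest nonnegative: k = 224 mod 79 = 66.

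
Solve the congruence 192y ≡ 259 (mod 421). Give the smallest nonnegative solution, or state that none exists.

gcd(421, 192):
  421 = 2·192 + 37
  192 = 5·37 + 7
  37 = 5·7 + 2
  7 = 3·2 + 1
  2 = 2·1
so gcd(421, 192) = 1.
1 divides 259, so solutions exist.
Back-substitute for Bézout coefficients:
  1 = 7 - 3·2
  ... = 192·(182) + 421·(-83)
So 192·(182) ≡ 1 (mod 421); multiply by 259: y ≡ 47138 (mod 421).
Smallest nonnegative: y = 47138 mod 421 = 407.

407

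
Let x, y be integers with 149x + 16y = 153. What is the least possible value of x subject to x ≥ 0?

gcd(149, 16):
  149 = 9*16 + 5
  16 = 3*5 + 1
  5 = 5*1
so gcd(149, 16) = 1.
1 divides 153, so solutions exist.
Back-substitute for Bézout coefficients:
  1 = 16 - 3*5
  ... = 149*(-3) + 16*(28)
Scale by 153/1 = 153: (x₀, y₀) = (-459, 4284).
General solution: x = -459 + 16t, y = 4284 - 149t for integer t.
x ≥ 0: smallest is -459 mod 16 = 5 (at t = 29), with y = -37.

5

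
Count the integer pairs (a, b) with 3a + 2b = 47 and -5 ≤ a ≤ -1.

gcd(3, 2):
  3 = 1×2 + 1
  2 = 2×1
so gcd(3, 2) = 1.
Back-substitute for Bézout coefficients:
  1 = 3 - 1×2
  ... = 3×(1) + 2×(-1)
Scale by 47: particular solution (47, -47); reduce a mod 2: (1, 22).
General solution: a = 1 + 2t, b = 22 - 3t for integer t.
-5 ≤ 1 + 2t ≤ -1 gives t ∈ [-3, -1], which is 3 values.

3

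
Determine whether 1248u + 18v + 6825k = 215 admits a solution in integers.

no

gcd(1248, 18) = 6  (1248 = 69×18 + 6, 18 = 3×6).
gcd(6, 6825) = 3.
3 does not divide 215 (remainder 2), so no integer solutions.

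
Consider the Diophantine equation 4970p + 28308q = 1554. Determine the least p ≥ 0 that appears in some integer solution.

gcd(28308, 4970) = 14  (28308 = 5*4970 + 3458, 4970 = 1*3458 + 1512, 3458 = 2*1512 + 434, 1512 = 3*434 + 210, 434 = 2*210 + 14, 210 = 15*14).
14 divides 1554, so solutions exist.
Back-substituting, 4970*(-131) + 28308*(23) = 14.
Scale by 1554/14 = 111: (p₀, q₀) = (-14541, 2553).
General solution: p = -14541 + 2022t, q = 2553 - 355t for integer t.
p ≥ 0: smallest is -14541 mod 2022 = 1635 (at t = 8), with q = -287.

1635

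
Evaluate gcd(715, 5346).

gcd(5346, 715):
  5346 = 7·715 + 341
  715 = 2·341 + 33
  341 = 10·33 + 11
  33 = 3·11
so gcd(5346, 715) = 11.

11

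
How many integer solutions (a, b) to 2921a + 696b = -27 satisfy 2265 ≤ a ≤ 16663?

gcd(2921, 696) = 1.
By Bézout, 2921*(-127) + 696*(533) = 1.
Particular solution: (645, -2707).
General solution: a = 645 + 696t, b = -2707 - 2921t for integer t.
2265 ≤ 645 + 696t ≤ 16663 gives t ∈ [3, 23], which is 21 values.

21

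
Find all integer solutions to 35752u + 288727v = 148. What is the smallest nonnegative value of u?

gcd(288727, 35752) = 1.
1 divides 148, so solutions exist.
By Bézout, 35752×(-26093) + 288727×(3231) = 1.
Scale by 148/1 = 148: (u₀, v₀) = (-3861764, 478188).
General solution: u = -3861764 + 288727t, v = 478188 - 35752t for integer t.
u ≥ 0: smallest is -3861764 mod 288727 = 180414 (at t = 14), with v = -22340.

180414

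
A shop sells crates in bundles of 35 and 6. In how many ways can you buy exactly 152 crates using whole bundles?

1

Need nonnegative integers with 35j + 6k = 152.
gcd(35, 6) = 1, and 35·(-1) + 6·(6) = 1.
So (j₀, k₀) = (-152, 912); general j = -152 + 6t, k = 912 - 35t.
j ≥ 0 ⇒ t ≥ 26; k ≥ 0 ⇒ t ≤ 26. That's 1 value of t.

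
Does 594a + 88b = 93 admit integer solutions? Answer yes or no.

gcd(594, 88) = 22  (594 = 6×88 + 66, 88 = 1×66 + 22, 66 = 3×22).
22 does not divide 93 (remainder 5), so no integer solutions.

no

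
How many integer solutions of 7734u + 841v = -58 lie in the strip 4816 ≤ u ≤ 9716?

gcd(7734, 841) = 1  (7734 = 9*841 + 165, 841 = 5*165 + 16, 165 = 10*16 + 5, 16 = 3*5 + 1, 5 = 5*1).
Back-substituting, 7734*(-158) + 841*(1453) = 1.
Scale by -58: particular solution (9164, -84274); reduce u mod 841: (754, -6934).
General solution: u = 754 + 841t, v = -6934 - 7734t for integer t.
4816 ≤ 754 + 841t ≤ 9716 gives t ∈ [5, 10], which is 6 values.

6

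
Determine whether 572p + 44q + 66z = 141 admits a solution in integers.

no

gcd(572, 44) = 44.
gcd(44, 66) = 22.
22 does not divide 141 (remainder 9), so no integer solutions.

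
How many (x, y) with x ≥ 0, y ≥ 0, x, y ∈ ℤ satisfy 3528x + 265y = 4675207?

5

gcd(3528, 265) = 1  (3528 = 13×265 + 83, 265 = 3×83 + 16, 83 = 5×16 + 3, 16 = 5×3 + 1, 3 = 3×1).
Back-substituting, 3528×(-83) + 265×(1105) = 1.
Scale by 4675207: one solution is (-388042181, 5166103735). Reduce x mod 265: (234, 14527).
General: x = 234 + 265t, y = 14527 - 3528t.
x ≥ 0 ⇒ t ≥ 0; y ≥ 0 ⇒ t ≤ 4. So t ∈ [0, 4]: 5 solutions.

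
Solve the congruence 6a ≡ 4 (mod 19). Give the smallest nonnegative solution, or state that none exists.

gcd(19, 6) = 1.
1 divides 4, so solutions exist.
By Bézout, 6*(-3) + 19*(1) = 1.
So 6*(-3) ≡ 1 (mod 19); multiply by 4: a ≡ -12 (mod 19).
Smallest nonnegative: a = -12 mod 19 = 7.

7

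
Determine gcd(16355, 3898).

1

gcd(16355, 3898) = 1  (16355 = 4·3898 + 763, 3898 = 5·763 + 83, 763 = 9·83 + 16, 83 = 5·16 + 3, 16 = 5·3 + 1, 3 = 3·1).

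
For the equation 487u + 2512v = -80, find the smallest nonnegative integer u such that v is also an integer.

gcd(2512, 487) = 1  (2512 = 5×487 + 77, 487 = 6×77 + 25, 77 = 3×25 + 2, 25 = 12×2 + 1, 2 = 2×1).
1 divides -80, so solutions exist.
Back-substituting, 487×(1207) + 2512×(-234) = 1.
Scale by -80/1 = -80: (u₀, v₀) = (-96560, 18720).
General solution: u = -96560 + 2512t, v = 18720 - 487t for integer t.
u ≥ 0: smallest is -96560 mod 2512 = 1408 (at t = 39), with v = -273.

1408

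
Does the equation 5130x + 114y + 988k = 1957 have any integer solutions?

no

gcd(5130, 114) = 114  (5130 = 45·114).
gcd(114, 988) = 38.
38 does not divide 1957 (remainder 19), so no integer solutions.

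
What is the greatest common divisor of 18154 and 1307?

gcd(18154, 1307):
  18154 = 13×1307 + 1163
  1307 = 1×1163 + 144
  1163 = 8×144 + 11
  144 = 13×11 + 1
  11 = 11×1
so gcd(18154, 1307) = 1.

1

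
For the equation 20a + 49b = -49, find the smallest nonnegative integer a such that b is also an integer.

0

gcd(49, 20) = 1.
1 divides -49, so solutions exist.
By Bézout, 20·(-22) + 49·(9) = 1.
Scale by -49/1 = -49: (a₀, b₀) = (1078, -441).
General solution: a = 1078 + 49t, b = -441 - 20t for integer t.
a ≥ 0: smallest is 1078 mod 49 = 0 (at t = -22), with b = -1.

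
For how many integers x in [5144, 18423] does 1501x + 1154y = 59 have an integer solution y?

12

gcd(1501, 1154):
  1501 = 1*1154 + 347
  1154 = 3*347 + 113
  347 = 3*113 + 8
  113 = 14*8 + 1
  8 = 8*1
so gcd(1501, 1154) = 1.
Back-substitute for Bézout coefficients:
  1 = 113 - 14*8
  ... = 1501*(-143) + 1154*(186)
Scale by 59: particular solution (-8437, 10974); reduce x mod 1154: (795, -1034).
General solution: x = 795 + 1154t, y = -1034 - 1501t for integer t.
5144 ≤ 795 + 1154t ≤ 18423 gives t ∈ [4, 15], which is 12 values.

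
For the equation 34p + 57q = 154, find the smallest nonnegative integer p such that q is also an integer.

gcd(57, 34) = 1  (57 = 1*34 + 23, 34 = 1*23 + 11, 23 = 2*11 + 1, 11 = 11*1).
1 divides 154, so solutions exist.
Back-substituting, 34*(-5) + 57*(3) = 1.
Scale by 154/1 = 154: (p₀, q₀) = (-770, 462).
General solution: p = -770 + 57t, q = 462 - 34t for integer t.
p ≥ 0: smallest is -770 mod 57 = 28 (at t = 14), with q = -14.

28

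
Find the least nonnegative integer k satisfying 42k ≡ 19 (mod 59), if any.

44

gcd(59, 42) = 1.
1 divides 19, so solutions exist.
By Bézout, 42·(-7) + 59·(5) = 1.
So 42·(-7) ≡ 1 (mod 59); multiply by 19: k ≡ -133 (mod 59).
Smallest nonnegative: k = -133 mod 59 = 44.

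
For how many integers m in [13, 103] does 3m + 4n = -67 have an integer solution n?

gcd(4, 3):
  4 = 1·3 + 1
  3 = 3·1
so gcd(4, 3) = 1.
Back-substitute for Bézout coefficients:
  1 = 4 - 1·3
  ... = 3·(-1) + 4·(1)
Scale by -67: particular solution (67, -67); reduce m mod 4: (3, -19).
General solution: m = 3 + 4t, n = -19 - 3t for integer t.
13 ≤ 3 + 4t ≤ 103 gives t ∈ [3, 25], which is 23 values.

23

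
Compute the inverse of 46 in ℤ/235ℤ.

46

gcd(235, 46) = 1.
By Bézout, 46×(46) + 235×(-9) = 1.
So 46×46 ≡ 1 (mod 235), and 46 mod 235 = 46.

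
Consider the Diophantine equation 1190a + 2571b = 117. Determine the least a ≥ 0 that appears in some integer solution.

93

gcd(2571, 1190):
  2571 = 2*1190 + 191
  1190 = 6*191 + 44
  191 = 4*44 + 15
  44 = 2*15 + 14
  15 = 1*14 + 1
  14 = 14*1
so gcd(2571, 1190) = 1.
1 divides 117, so solutions exist.
Back-substitute for Bézout coefficients:
  1 = 15 - 1*14
  ... = 1190*(-175) + 2571*(81)
Scale by 117/1 = 117: (a₀, b₀) = (-20475, 9477).
General solution: a = -20475 + 2571t, b = 9477 - 1190t for integer t.
a ≥ 0: smallest is -20475 mod 2571 = 93 (at t = 8), with b = -43.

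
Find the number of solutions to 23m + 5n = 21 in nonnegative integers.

gcd(23, 5):
  23 = 4×5 + 3
  5 = 1×3 + 2
  3 = 1×2 + 1
  2 = 2×1
so gcd(23, 5) = 1.
Back-substitute for Bézout coefficients:
  1 = 3 - 1×2
  ... = 23×(2) + 5×(-9)
Scale by 21: one solution is (42, -189). Reduce m mod 5: (2, -5).
General: m = 2 + 5t, n = -5 - 23t.
m ≥ 0 ⇒ t ≥ 0; n ≥ 0 ⇒ t ≤ -1. So t ∈ [0, -1]: 0 solutions.

0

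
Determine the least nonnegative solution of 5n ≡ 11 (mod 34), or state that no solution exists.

9

gcd(34, 5):
  34 = 6*5 + 4
  5 = 1*4 + 1
  4 = 4*1
so gcd(34, 5) = 1.
1 divides 11, so solutions exist.
Back-substitute for Bézout coefficients:
  1 = 5 - 1*4
  ... = 5*(7) + 34*(-1)
So 5*(7) ≡ 1 (mod 34); multiply by 11: n ≡ 77 (mod 34).
Smallest nonnegative: n = 77 mod 34 = 9.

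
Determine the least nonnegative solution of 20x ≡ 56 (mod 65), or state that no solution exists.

no solution

gcd(65, 20) = 5.
5 does not divide 56, so the congruence has no solution.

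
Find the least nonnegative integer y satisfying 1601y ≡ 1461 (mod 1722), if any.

gcd(1722, 1601) = 1  (1722 = 1·1601 + 121, 1601 = 13·121 + 28, 121 = 4·28 + 9, 28 = 3·9 + 1, 9 = 9·1).
1 divides 1461, so solutions exist.
Back-substituting, 1601·(185) + 1722·(-172) = 1.
So 1601·(185) ≡ 1 (mod 1722); multiply by 1461: y ≡ 270285 (mod 1722).
Smallest nonnegative: y = 270285 mod 1722 = 1653.

1653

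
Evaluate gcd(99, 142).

gcd(142, 99) = 1  (142 = 1·99 + 43, 99 = 2·43 + 13, 43 = 3·13 + 4, 13 = 3·4 + 1, 4 = 4·1).

1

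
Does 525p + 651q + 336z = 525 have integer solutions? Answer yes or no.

gcd(651, 525) = 21  (651 = 1*525 + 126, 525 = 4*126 + 21, 126 = 6*21).
gcd(21, 336) = 21.
21 divides 525, so integer solutions exist.

yes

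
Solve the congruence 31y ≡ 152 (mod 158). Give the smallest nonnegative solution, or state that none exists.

10

gcd(158, 31) = 1.
1 divides 152, so solutions exist.
By Bézout, 31*(51) + 158*(-10) = 1.
So 31*(51) ≡ 1 (mod 158); multiply by 152: y ≡ 7752 (mod 158).
Smallest nonnegative: y = 7752 mod 158 = 10.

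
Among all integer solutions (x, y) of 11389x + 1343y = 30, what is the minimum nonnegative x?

531

gcd(11389, 1343):
  11389 = 8×1343 + 645
  1343 = 2×645 + 53
  645 = 12×53 + 9
  53 = 5×9 + 8
  9 = 1×8 + 1
  8 = 8×1
so gcd(11389, 1343) = 1.
1 divides 30, so solutions exist.
Back-substitute for Bézout coefficients:
  1 = 9 - 1×8
  ... = 11389×(152) + 1343×(-1289)
Scale by 30/1 = 30: (x₀, y₀) = (4560, -38670).
General solution: x = 4560 + 1343t, y = -38670 - 11389t for integer t.
x ≥ 0: smallest is 4560 mod 1343 = 531 (at t = -3), with y = -4503.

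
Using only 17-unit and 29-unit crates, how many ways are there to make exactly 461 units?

Need nonnegative integers with 17j + 29k = 461.
gcd(17, 29) = 1, and 17·(12) + 29·(-7) = 1.
So (j₀, k₀) = (5532, -3227); general j = 5532 + 29t, k = -3227 - 17t.
j ≥ 0 ⇒ t ≥ -190; k ≥ 0 ⇒ t ≤ -190. That's 1 value of t.

1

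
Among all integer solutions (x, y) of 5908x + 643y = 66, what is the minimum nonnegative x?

gcd(5908, 643) = 1.
1 divides 66, so solutions exist.
By Bézout, 5908·(186) + 643·(-1709) = 1.
Scale by 66/1 = 66: (x₀, y₀) = (12276, -112794).
General solution: x = 12276 + 643t, y = -112794 - 5908t for integer t.
x ≥ 0: smallest is 12276 mod 643 = 59 (at t = -19), with y = -542.

59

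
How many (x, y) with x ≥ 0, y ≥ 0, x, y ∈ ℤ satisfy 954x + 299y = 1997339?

7

gcd(954, 299) = 1  (954 = 3×299 + 57, 299 = 5×57 + 14, 57 = 4×14 + 1, 14 = 14×1).
Back-substituting, 954×(21) + 299×(-67) = 1.
Scale by 1997339: one solution is (41944119, -133821713). Reduce x mod 299: (100, 6361).
General: x = 100 + 299t, y = 6361 - 954t.
x ≥ 0 ⇒ t ≥ 0; y ≥ 0 ⇒ t ≤ 6. So t ∈ [0, 6]: 7 solutions.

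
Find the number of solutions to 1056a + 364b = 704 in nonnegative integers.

0

gcd(1056, 364) = 4  (1056 = 2×364 + 328, 364 = 1×328 + 36, 328 = 9×36 + 4, 36 = 9×4).
Back-substituting, 1056×(10) + 364×(-29) = 4.
Scale by 176: one solution is (1760, -5104). Reduce a mod 91: (31, -88).
General: a = 31 + 91t, b = -88 - 264t.
a ≥ 0 ⇒ t ≥ 0; b ≥ 0 ⇒ t ≤ -1. So t ∈ [0, -1]: 0 solutions.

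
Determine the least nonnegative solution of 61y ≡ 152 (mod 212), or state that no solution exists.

gcd(212, 61) = 1.
1 divides 152, so solutions exist.
By Bézout, 61*(73) + 212*(-21) = 1.
So 61*(73) ≡ 1 (mod 212); multiply by 152: y ≡ 11096 (mod 212).
Smallest nonnegative: y = 11096 mod 212 = 72.

72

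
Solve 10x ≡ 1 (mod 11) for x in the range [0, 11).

gcd(11, 10) = 1  (11 = 1*10 + 1, 10 = 10*1).
Back-substituting, 10*(-1) + 11*(1) = 1.
So 10*-1 ≡ 1 (mod 11), and -1 mod 11 = 10.

10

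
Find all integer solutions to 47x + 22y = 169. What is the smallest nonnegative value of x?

5

gcd(47, 22):
  47 = 2×22 + 3
  22 = 7×3 + 1
  3 = 3×1
so gcd(47, 22) = 1.
1 divides 169, so solutions exist.
Back-substitute for Bézout coefficients:
  1 = 22 - 7×3
  ... = 47×(-7) + 22×(15)
Scale by 169/1 = 169: (x₀, y₀) = (-1183, 2535).
General solution: x = -1183 + 22t, y = 2535 - 47t for integer t.
x ≥ 0: smallest is -1183 mod 22 = 5 (at t = 54), with y = -3.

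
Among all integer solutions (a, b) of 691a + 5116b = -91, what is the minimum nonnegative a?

259

gcd(5116, 691) = 1.
1 divides -91, so solutions exist.
By Bézout, 691·(-1577) + 5116·(213) = 1.
Scale by -91/1 = -91: (a₀, b₀) = (143507, -19383).
General solution: a = 143507 + 5116t, b = -19383 - 691t for integer t.
a ≥ 0: smallest is 143507 mod 5116 = 259 (at t = -28), with b = -35.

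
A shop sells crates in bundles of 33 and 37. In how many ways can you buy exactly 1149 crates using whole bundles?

1

Need nonnegative integers with 33j + 37k = 1149.
gcd(33, 37) = 1, and 33·(9) + 37·(-8) = 1.
So (j₀, k₀) = (10341, -9192); general j = 10341 + 37t, k = -9192 - 33t.
j ≥ 0 ⇒ t ≥ -279; k ≥ 0 ⇒ t ≤ -279. That's 1 value of t.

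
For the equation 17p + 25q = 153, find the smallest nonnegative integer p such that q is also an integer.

gcd(25, 17) = 1.
1 divides 153, so solutions exist.
By Bézout, 17×(3) + 25×(-2) = 1.
Scale by 153/1 = 153: (p₀, q₀) = (459, -306).
General solution: p = 459 + 25t, q = -306 - 17t for integer t.
p ≥ 0: smallest is 459 mod 25 = 9 (at t = -18), with q = 0.

9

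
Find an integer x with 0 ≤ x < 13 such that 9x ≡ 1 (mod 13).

3

gcd(13, 9) = 1  (13 = 1×9 + 4, 9 = 2×4 + 1, 4 = 4×1).
Back-substituting, 9×(3) + 13×(-2) = 1.
So 9×3 ≡ 1 (mod 13), and 3 mod 13 = 3.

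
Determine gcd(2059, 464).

29

gcd(2059, 464):
  2059 = 4·464 + 203
  464 = 2·203 + 58
  203 = 3·58 + 29
  58 = 2·29
so gcd(2059, 464) = 29.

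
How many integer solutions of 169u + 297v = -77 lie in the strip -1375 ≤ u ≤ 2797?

gcd(297, 169) = 1  (297 = 1×169 + 128, 169 = 1×128 + 41, 128 = 3×41 + 5, 41 = 8×5 + 1, 5 = 5×1).
Back-substituting, 169×(58) + 297×(-33) = 1.
Scale by -77: particular solution (-4466, 2541); reduce u mod 297: (286, -163).
General solution: u = 286 + 297t, v = -163 - 169t for integer t.
-1375 ≤ 286 + 297t ≤ 2797 gives t ∈ [-5, 8], which is 14 values.

14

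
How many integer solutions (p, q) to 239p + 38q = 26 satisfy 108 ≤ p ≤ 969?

gcd(239, 38) = 1  (239 = 6×38 + 11, 38 = 3×11 + 5, 11 = 2×5 + 1, 5 = 5×1).
Back-substituting, 239×(7) + 38×(-44) = 1.
Scale by 26: particular solution (182, -1144); reduce p mod 38: (30, -188).
General solution: p = 30 + 38t, q = -188 - 239t for integer t.
108 ≤ 30 + 38t ≤ 969 gives t ∈ [3, 24], which is 22 values.

22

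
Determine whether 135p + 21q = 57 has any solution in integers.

yes

gcd(135, 21) = 3  (135 = 6·21 + 9, 21 = 2·9 + 3, 9 = 3·3).
3 divides 57, so integer solutions exist.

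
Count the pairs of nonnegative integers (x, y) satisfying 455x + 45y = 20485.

5

gcd(455, 45):
  455 = 10×45 + 5
  45 = 9×5
so gcd(455, 45) = 5.
Back-substitute for Bézout coefficients:
  5 = 455 - 10×45
  ... = 455×(1) + 45×(-10)
Scale by 4097: one solution is (4097, -40970). Reduce x mod 9: (2, 435).
General: x = 2 + 9t, y = 435 - 91t.
x ≥ 0 ⇒ t ≥ 0; y ≥ 0 ⇒ t ≤ 4. So t ∈ [0, 4]: 5 solutions.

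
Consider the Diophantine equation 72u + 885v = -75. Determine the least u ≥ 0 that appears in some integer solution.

gcd(885, 72):
  885 = 12×72 + 21
  72 = 3×21 + 9
  21 = 2×9 + 3
  9 = 3×3
so gcd(885, 72) = 3.
3 divides -75, so solutions exist.
Back-substitute for Bézout coefficients:
  3 = 21 - 2×9
  ... = 72×(-86) + 885×(7)
Scale by -75/3 = -25: (u₀, v₀) = (2150, -175).
General solution: u = 2150 + 295t, v = -175 - 24t for integer t.
u ≥ 0: smallest is 2150 mod 295 = 85 (at t = -7), with v = -7.

85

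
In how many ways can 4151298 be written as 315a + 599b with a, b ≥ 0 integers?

22

gcd(599, 315):
  599 = 1·315 + 284
  315 = 1·284 + 31
  284 = 9·31 + 5
  31 = 6·5 + 1
  5 = 5·1
so gcd(599, 315) = 1.
Back-substitute for Bézout coefficients:
  1 = 31 - 6·5
  ... = 315·(116) + 599·(-61)
Scale by 4151298: one solution is (481550568, -253229178). Reduce a mod 599: (92, 6882).
General: a = 92 + 599t, b = 6882 - 315t.
a ≥ 0 ⇒ t ≥ 0; b ≥ 0 ⇒ t ≤ 21. So t ∈ [0, 21]: 22 solutions.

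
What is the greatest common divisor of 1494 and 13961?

1

gcd(13961, 1494) = 1  (13961 = 9*1494 + 515, 1494 = 2*515 + 464, 515 = 1*464 + 51, 464 = 9*51 + 5, 51 = 10*5 + 1, 5 = 5*1).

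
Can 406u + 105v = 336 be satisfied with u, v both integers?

yes

gcd(406, 105) = 7  (406 = 3*105 + 91, 105 = 1*91 + 14, 91 = 6*14 + 7, 14 = 2*7).
7 divides 336, so integer solutions exist.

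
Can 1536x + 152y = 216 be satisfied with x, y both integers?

gcd(1536, 152):
  1536 = 10*152 + 16
  152 = 9*16 + 8
  16 = 2*8
so gcd(1536, 152) = 8.
8 divides 216, so integer solutions exist.

yes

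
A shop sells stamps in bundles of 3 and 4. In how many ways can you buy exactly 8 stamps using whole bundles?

1

Need nonnegative integers with 3j + 4k = 8.
gcd(3, 4) = 1, and 3·(-1) + 4·(1) = 1.
So (j₀, k₀) = (-8, 8); general j = -8 + 4t, k = 8 - 3t.
j ≥ 0 ⇒ t ≥ 2; k ≥ 0 ⇒ t ≤ 2. That's 1 value of t.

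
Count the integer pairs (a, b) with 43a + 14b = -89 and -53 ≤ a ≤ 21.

gcd(43, 14) = 1.
By Bézout, 43·(1) + 14·(-3) = 1.
Particular solution: (9, -34).
General solution: a = 9 + 14t, b = -34 - 43t for integer t.
-53 ≤ 9 + 14t ≤ 21 gives t ∈ [-4, 0], which is 5 values.

5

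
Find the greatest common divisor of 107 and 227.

1

gcd(227, 107):
  227 = 2×107 + 13
  107 = 8×13 + 3
  13 = 4×3 + 1
  3 = 3×1
so gcd(227, 107) = 1.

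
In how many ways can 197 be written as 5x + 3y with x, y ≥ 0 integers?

13

gcd(5, 3) = 1  (5 = 1*3 + 2, 3 = 1*2 + 1, 2 = 2*1).
Back-substituting, 5*(-1) + 3*(2) = 1.
Scale by 197: one solution is (-197, 394). Reduce x mod 3: (1, 64).
General: x = 1 + 3t, y = 64 - 5t.
x ≥ 0 ⇒ t ≥ 0; y ≥ 0 ⇒ t ≤ 12. So t ∈ [0, 12]: 13 solutions.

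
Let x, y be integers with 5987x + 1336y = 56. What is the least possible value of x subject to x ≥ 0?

1120

gcd(5987, 1336) = 1  (5987 = 4*1336 + 643, 1336 = 2*643 + 50, 643 = 12*50 + 43, 50 = 1*43 + 7, 43 = 6*7 + 1, 7 = 7*1).
1 divides 56, so solutions exist.
Back-substituting, 5987*(187) + 1336*(-838) = 1.
Scale by 56/1 = 56: (x₀, y₀) = (10472, -46928).
General solution: x = 10472 + 1336t, y = -46928 - 5987t for integer t.
x ≥ 0: smallest is 10472 mod 1336 = 1120 (at t = -7), with y = -5019.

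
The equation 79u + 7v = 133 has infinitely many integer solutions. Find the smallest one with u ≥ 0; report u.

gcd(79, 7):
  79 = 11*7 + 2
  7 = 3*2 + 1
  2 = 2*1
so gcd(79, 7) = 1.
1 divides 133, so solutions exist.
Back-substitute for Bézout coefficients:
  1 = 7 - 3*2
  ... = 79*(-3) + 7*(34)
Scale by 133/1 = 133: (u₀, v₀) = (-399, 4522).
General solution: u = -399 + 7t, v = 4522 - 79t for integer t.
u ≥ 0: smallest is -399 mod 7 = 0 (at t = 57), with v = 19.

0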